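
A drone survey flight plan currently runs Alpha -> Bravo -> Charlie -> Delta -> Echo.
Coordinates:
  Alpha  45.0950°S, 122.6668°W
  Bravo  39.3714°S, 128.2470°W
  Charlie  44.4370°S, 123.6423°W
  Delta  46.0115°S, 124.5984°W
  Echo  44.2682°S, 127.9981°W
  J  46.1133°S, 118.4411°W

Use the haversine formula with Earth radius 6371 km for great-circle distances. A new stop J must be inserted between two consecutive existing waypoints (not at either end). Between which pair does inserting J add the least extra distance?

between Alpha and Bravo

Added distance for inserting J between each consecutive pair:
Alpha–Bravo: 658.5 km
Bravo–Charlie: 863.1 km
Charlie–Delta: 732.2 km
Delta–Echo: 921.4 km
Smallest added distance is 658.5 km, inserting between Alpha and Bravo.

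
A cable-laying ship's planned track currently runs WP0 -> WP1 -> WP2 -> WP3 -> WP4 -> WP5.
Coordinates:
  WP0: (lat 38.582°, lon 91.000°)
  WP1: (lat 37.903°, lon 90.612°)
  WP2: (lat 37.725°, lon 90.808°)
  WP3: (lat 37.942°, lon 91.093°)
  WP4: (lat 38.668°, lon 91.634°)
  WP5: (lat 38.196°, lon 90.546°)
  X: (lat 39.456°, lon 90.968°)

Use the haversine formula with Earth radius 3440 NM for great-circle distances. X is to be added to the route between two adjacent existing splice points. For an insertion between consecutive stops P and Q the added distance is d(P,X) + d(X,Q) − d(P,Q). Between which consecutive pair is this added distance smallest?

between WP4 and WP5

Added distance for inserting X between each consecutive pair:
WP0–WP1: 102.5 NM
WP1–WP2: 184.8 NM
WP2–WP3: 176.5 NM
WP3–WP4: 97.2 NM
WP4–WP5: 76.3 NM
Smallest added distance is 76.3 NM, inserting between WP4 and WP5.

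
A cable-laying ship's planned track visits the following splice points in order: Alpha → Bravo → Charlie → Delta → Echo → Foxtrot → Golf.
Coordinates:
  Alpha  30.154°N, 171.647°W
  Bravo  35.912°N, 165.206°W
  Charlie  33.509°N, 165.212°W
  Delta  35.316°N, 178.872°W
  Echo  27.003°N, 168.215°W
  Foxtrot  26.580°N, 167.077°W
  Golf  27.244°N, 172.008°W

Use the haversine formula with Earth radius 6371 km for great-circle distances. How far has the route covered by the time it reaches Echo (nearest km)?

Leg distances:
Alpha→Bravo: 877.3 km  (cumulative 877.3 km)
Bravo→Charlie: 267.2 km  (cumulative 1144.5 km)
Charlie→Delta: 1268.0 km  (cumulative 2412.5 km)
Delta→Echo: 1370.5 km  (cumulative 3783.0 km)
Cumulative distance at Echo ≈ 3783 km.

3783 km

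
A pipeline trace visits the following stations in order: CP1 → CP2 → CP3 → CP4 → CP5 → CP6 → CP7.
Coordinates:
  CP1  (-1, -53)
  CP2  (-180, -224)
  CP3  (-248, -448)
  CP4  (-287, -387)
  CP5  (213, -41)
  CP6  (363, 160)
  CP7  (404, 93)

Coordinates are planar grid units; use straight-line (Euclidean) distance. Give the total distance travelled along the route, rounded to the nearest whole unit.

Leg distances:
CP1→CP2: 247.6  (cumulative 247.6)
CP2→CP3: 234.1  (cumulative 481.6)
CP3→CP4: 72.4  (cumulative 554.0)
CP4→CP5: 608.0  (cumulative 1162.1)
CP5→CP6: 250.8  (cumulative 1412.9)
CP6→CP7: 78.5  (cumulative 1491.4)
Total route length ≈ 1491.

1491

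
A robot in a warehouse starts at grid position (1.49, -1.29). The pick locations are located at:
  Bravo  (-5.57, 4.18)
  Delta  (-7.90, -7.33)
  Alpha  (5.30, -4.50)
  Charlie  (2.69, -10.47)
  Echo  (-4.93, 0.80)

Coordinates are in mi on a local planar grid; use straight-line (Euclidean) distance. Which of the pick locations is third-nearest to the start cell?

Distances from the start cell ((1.49, -1.29)):
Alpha: 5.0 mi
Echo: 6.8 mi
Bravo: 8.9 mi
Charlie: 9.3 mi
Delta: 11.2 mi
The third-nearest is Bravo at 8.9 mi.

Bravo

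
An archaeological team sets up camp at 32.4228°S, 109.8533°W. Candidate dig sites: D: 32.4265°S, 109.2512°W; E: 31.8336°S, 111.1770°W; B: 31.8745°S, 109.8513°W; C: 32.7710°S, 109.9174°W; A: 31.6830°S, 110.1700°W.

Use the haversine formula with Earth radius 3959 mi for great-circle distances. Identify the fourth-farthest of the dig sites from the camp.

D

Distances from the camp (32.4228°S, 109.8533°W):
E: 87.5 mi
A: 54.4 mi
B: 37.9 mi
D: 35.1 mi
C: 24.3 mi
The fourth-farthest is D at 35.1 mi.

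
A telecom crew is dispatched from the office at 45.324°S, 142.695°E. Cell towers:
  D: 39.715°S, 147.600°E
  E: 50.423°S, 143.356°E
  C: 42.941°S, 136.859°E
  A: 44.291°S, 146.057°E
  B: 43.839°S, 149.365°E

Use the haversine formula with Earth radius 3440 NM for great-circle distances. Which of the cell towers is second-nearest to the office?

C

Distance to each, sorted:
A: 156.0 NM
C: 289.2 NM
B: 298.7 NM
E: 307.3 NM
D: 400.5 NM
The second-nearest is C at 289.2 NM.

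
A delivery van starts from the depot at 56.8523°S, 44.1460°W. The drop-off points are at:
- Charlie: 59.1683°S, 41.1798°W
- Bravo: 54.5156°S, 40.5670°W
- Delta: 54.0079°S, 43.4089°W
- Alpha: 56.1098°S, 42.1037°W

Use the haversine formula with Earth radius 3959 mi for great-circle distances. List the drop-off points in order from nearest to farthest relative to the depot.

Distances from the depot:
Alpha 56.1098°S, 42.1037°W: 93.3 mi
Charlie 59.1683°S, 41.1798°W: 193.3 mi
Delta 54.0079°S, 43.4089°W: 198.7 mi
Bravo 54.5156°S, 40.5670°W: 213.3 mi

Alpha, Charlie, Delta, Bravo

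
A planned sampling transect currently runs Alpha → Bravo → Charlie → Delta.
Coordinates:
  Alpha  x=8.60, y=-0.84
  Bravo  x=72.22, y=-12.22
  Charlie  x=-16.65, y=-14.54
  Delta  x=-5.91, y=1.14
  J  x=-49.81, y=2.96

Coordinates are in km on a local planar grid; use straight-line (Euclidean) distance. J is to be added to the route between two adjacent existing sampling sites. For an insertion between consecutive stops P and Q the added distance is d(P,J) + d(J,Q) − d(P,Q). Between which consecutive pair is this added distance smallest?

between Charlie and Delta

Added distance for inserting J between each consecutive pair:
Alpha–Bravo: 116.9 km
Bravo–Charlie: 71.6 km
Charlie–Delta: 62.4 km
Smallest added distance is 62.4 km, inserting between Charlie and Delta.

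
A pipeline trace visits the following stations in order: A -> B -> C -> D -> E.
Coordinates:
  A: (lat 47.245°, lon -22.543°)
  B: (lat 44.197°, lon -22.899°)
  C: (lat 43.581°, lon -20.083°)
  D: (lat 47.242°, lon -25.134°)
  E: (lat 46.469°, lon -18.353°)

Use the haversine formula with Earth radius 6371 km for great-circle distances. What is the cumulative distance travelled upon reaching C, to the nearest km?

576 km

Leg distances:
A→B: 340.0 km  (cumulative 340.0 km)
B→C: 235.8 km  (cumulative 575.9 km)
Cumulative distance at C ≈ 576 km.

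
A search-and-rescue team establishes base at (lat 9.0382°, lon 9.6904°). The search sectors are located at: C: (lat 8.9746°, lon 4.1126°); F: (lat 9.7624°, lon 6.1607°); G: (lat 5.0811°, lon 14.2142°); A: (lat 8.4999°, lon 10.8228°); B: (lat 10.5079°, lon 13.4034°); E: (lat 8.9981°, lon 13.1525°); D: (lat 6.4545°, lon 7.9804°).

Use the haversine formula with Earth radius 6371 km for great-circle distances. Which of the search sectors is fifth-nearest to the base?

B

Distances from the base ((lat 9.0382°, lon 9.6904°)):
A: 138.1 km
D: 343.6 km
E: 380.2 km
F: 395.5 km
B: 438.5 km
C: 612.6 km
G: 665.4 km
The fifth-nearest is B at 438.5 km.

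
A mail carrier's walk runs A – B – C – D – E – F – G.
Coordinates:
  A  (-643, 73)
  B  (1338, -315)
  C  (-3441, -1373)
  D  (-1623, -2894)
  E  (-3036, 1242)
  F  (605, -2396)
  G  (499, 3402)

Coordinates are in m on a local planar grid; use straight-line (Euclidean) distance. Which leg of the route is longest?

Leg distances:
A→B: 2018.6 m
B→C: 4894.7 m
C→D: 2370.4 m
D→E: 4370.7 m
E→F: 5147.0 m
F→G: 5799.0 m
The longest leg is F–G at 5799.0 m.

F–G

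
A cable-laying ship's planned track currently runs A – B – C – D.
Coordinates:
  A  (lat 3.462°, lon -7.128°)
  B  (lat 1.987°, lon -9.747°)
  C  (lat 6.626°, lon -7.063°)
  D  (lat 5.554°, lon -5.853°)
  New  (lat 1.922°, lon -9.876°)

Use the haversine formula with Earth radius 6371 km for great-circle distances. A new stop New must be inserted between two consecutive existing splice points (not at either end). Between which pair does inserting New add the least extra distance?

Added distance for inserting New between each consecutive pair:
A–B: 32.1 km
B–C: 29.5 km
C–D: 1031.7 km
Smallest added distance is 29.5 km, inserting between B and C.

between B and C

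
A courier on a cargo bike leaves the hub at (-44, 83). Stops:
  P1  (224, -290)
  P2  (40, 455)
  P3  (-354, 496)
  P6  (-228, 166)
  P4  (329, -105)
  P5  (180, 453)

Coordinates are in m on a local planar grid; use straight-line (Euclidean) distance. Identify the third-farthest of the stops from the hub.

P5

Distances from the hub ((-44, 83)):
P3: 516.4 m
P1: 459.3 m
P5: 432.5 m
P4: 417.7 m
P2: 381.4 m
P6: 201.9 m
The third-farthest is P5 at 432.5 m.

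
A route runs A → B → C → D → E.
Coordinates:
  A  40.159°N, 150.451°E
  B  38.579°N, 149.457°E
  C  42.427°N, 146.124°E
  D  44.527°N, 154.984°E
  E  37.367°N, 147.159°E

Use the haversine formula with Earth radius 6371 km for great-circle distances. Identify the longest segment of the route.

D–E

Leg distances:
A→B: 195.4 km
B→C: 512.2 km
C→D: 751.6 km
D→E: 1031.3 km
The longest leg is D–E at 1031.3 km.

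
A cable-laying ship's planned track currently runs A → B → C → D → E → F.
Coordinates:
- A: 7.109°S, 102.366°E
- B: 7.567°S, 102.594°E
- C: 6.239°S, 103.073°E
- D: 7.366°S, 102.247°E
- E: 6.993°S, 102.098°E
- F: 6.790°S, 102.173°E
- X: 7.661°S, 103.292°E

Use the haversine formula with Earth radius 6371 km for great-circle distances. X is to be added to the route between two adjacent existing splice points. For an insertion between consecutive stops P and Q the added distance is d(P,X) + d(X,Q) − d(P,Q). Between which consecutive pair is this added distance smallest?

Added distance for inserting X between each consecutive pair:
A–B: 140.0 km
B–C: 80.7 km
C–D: 124.7 km
D–E: 226.4 km
E–F: 284.0 km
Smallest added distance is 80.7 km, inserting between B and C.

between B and C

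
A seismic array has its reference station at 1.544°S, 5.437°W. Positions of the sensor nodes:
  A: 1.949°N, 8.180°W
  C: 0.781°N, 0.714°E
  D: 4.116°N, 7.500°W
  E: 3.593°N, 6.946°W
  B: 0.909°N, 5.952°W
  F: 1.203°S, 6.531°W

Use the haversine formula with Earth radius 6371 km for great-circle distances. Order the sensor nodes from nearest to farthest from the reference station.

F, B, A, E, D, C

Distance from the reference station at 1.544°S, 5.437°W to each:
F 1.203°S, 6.531°W: 127.4 km
B 0.909°N, 5.952°W: 278.7 km
A 1.949°N, 8.180°W: 493.8 km
E 3.593°N, 6.946°W: 595.3 km
D 4.116°N, 7.500°W: 669.8 km
C 0.781°N, 0.714°E: 731.1 km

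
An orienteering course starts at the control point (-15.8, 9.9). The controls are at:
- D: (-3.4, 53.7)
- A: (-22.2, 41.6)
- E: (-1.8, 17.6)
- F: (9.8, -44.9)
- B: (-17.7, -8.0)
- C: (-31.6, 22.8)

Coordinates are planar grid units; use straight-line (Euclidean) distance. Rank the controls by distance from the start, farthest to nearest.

F, D, A, C, B, E

Distances from the start:
F (9.8, -44.9): 60.5
D (-3.4, 53.7): 45.5
A (-22.2, 41.6): 32.3
C (-31.6, 22.8): 20.4
B (-17.7, -8.0): 18.0
E (-1.8, 17.6): 16.0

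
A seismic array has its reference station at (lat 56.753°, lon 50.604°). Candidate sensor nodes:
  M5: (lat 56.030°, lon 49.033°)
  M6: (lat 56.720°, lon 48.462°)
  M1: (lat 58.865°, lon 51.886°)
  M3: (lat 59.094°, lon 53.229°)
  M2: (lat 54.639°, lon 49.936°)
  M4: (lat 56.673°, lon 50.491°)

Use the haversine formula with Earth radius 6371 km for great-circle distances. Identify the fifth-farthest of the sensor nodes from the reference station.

M5

Distances from the reference station ((lat 56.753°, lon 50.604°)):
M3: 302.9 km
M1: 246.8 km
M2: 238.8 km
M6: 130.7 km
M5: 125.7 km
M4: 11.3 km
The fifth-farthest is M5 at 125.7 km.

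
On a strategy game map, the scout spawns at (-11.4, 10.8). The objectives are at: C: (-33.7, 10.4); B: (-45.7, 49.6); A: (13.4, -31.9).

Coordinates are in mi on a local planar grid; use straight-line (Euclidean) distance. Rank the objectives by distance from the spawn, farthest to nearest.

B, A, C

Computing each straight-line distance from (-11.4, 10.8):
B (-45.7, 49.6): 51.8 mi
A (13.4, -31.9): 49.4 mi
C (-33.7, 10.4): 22.3 mi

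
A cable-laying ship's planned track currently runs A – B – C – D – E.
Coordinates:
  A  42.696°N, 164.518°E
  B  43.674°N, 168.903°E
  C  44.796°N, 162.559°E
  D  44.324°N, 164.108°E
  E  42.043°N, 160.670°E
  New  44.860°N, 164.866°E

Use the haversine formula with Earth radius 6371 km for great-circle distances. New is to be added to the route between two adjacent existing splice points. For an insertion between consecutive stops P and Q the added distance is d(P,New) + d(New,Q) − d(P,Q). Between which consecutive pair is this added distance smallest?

between B and C

Added distance for inserting New between each consecutive pair:
A–B: 217.9 km
B–C: 9.0 km
C–D: 133.2 km
D–E: 169.0 km
Smallest added distance is 9.0 km, inserting between B and C.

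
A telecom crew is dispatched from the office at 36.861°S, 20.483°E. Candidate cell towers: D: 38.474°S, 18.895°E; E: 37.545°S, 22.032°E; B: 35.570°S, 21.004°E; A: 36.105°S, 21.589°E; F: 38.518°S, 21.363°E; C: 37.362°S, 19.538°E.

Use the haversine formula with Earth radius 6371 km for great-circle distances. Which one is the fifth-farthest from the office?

Distances from the office (36.861°S, 20.483°E):
D: 227.4 km
F: 199.9 km
E: 156.9 km
B: 151.0 km
A: 129.8 km
C: 100.6 km
The fifth-farthest is A at 129.8 km.

A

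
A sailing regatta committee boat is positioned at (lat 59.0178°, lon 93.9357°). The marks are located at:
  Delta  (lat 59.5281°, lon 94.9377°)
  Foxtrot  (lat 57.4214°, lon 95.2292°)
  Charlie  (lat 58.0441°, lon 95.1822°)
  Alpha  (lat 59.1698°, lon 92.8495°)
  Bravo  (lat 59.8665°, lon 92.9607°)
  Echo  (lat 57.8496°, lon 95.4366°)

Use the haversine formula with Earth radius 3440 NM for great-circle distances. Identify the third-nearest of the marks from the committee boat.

Bravo

Distance to each, sorted:
Alpha: 34.7 NM
Delta: 43.4 NM
Bravo: 59.0 NM
Charlie: 70.3 NM
Echo: 84.5 NM
Foxtrot: 104.2 NM
The third-nearest is Bravo at 59.0 NM.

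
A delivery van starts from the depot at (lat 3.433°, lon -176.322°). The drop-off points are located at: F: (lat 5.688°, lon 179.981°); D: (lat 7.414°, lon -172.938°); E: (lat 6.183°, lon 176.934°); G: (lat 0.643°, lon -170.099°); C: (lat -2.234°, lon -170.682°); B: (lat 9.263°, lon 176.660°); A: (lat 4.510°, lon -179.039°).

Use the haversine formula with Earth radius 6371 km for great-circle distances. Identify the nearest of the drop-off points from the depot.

Distance to each, sorted:
A: 324.3 km
F: 480.4 km
D: 579.8 km
G: 757.9 km
E: 807.3 km
C: 888.8 km
B: 1010.6 km
The nearest is A at 324.3 km.

A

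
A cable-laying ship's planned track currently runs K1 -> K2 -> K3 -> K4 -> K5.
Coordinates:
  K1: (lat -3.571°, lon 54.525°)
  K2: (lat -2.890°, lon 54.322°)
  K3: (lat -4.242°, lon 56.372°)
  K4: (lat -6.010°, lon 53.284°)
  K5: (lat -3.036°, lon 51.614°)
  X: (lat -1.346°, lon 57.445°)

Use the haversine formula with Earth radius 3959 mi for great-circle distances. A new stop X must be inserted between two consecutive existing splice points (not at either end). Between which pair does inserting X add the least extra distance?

between K2 and K3

Added distance for inserting X between each consecutive pair:
K1–K2: 445.0 mi
K2–K3: 284.5 mi
K3–K4: 399.7 mi
K4–K5: 615.1 mi
Smallest added distance is 284.5 mi, inserting between K2 and K3.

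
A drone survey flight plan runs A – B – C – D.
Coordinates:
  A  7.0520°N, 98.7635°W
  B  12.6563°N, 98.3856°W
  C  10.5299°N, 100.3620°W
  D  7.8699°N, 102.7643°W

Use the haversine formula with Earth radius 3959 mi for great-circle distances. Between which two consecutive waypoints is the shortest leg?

Leg distances:
A→B: 388.1 mi
B→C: 198.7 mi
C→D: 246.2 mi
The shortest leg is B–C at 198.7 mi.

B–C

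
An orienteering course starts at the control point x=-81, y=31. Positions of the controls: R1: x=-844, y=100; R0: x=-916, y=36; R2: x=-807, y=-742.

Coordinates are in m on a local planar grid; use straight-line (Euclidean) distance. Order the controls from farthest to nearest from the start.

Distance from the start at x=-81, y=31 to each:
R2 x=-807, y=-742: 1060.5 m
R0 x=-916, y=36: 835.0 m
R1 x=-844, y=100: 766.1 m

R2, R0, R1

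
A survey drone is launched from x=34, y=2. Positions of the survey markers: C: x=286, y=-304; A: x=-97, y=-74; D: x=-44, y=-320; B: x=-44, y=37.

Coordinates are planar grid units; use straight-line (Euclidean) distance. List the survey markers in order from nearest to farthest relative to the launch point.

Distance from the launch point at x=34, y=2 to each:
B x=-44, y=37: 85.5
A x=-97, y=-74: 151.4
D x=-44, y=-320: 331.3
C x=286, y=-304: 396.4

B, A, D, C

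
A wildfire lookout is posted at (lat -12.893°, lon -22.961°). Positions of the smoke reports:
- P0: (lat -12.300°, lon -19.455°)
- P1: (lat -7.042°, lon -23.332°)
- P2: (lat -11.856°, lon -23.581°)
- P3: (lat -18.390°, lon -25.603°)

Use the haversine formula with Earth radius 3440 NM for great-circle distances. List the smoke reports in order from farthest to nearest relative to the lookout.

P3, P1, P0, P2

Distances from the lookout:
P3 (lat -18.390°, lon -25.603°): 363.6 NM
P1 (lat -7.042°, lon -23.332°): 352.0 NM
P0 (lat -12.300°, lon -19.455°): 208.5 NM
P2 (lat -11.856°, lon -23.581°): 72.1 NM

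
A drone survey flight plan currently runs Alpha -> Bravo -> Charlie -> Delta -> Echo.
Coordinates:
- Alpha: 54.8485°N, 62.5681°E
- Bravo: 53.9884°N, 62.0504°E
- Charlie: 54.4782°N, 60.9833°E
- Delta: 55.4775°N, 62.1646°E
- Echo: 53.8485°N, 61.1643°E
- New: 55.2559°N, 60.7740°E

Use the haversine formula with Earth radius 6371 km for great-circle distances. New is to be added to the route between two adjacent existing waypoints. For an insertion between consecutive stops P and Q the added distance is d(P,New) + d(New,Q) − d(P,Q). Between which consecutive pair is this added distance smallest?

Added distance for inserting New between each consecutive pair:
Alpha–Bravo: 184.7 km
Bravo–Charlie: 162.5 km
Charlie–Delta: 44.5 km
Delta–Echo: 57.6 km
Smallest added distance is 44.5 km, inserting between Charlie and Delta.

between Charlie and Delta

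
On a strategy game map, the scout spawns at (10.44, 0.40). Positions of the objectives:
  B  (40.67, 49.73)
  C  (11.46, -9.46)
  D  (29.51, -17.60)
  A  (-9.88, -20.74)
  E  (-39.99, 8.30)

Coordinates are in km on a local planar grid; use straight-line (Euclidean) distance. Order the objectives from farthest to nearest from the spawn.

Distance from the spawn at (10.44, 0.40) to each:
B (40.67, 49.73): 57.9 km
E (-39.99, 8.30): 51.0 km
A (-9.88, -20.74): 29.3 km
D (29.51, -17.60): 26.2 km
C (11.46, -9.46): 9.9 km

B, E, A, D, C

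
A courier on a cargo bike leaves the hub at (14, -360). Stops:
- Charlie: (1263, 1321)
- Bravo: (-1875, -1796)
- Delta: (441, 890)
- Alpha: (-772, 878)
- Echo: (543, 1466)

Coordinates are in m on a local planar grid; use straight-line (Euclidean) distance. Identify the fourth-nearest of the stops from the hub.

Charlie

Distances from the hub ((14, -360)):
Delta: 1320.9 m
Alpha: 1466.4 m
Echo: 1901.1 m
Charlie: 2094.2 m
Bravo: 2372.8 m
The fourth-nearest is Charlie at 2094.2 m.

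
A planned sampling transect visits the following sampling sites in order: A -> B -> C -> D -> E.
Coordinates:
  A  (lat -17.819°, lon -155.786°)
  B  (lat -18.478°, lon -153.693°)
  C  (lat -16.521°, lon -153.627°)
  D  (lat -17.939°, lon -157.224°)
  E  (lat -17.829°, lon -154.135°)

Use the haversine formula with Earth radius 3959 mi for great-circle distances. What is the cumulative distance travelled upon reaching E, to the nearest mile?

Leg distances:
A→B: 144.8 mi  (cumulative 144.8 mi)
B→C: 135.3 mi  (cumulative 280.1 mi)
C→D: 256.8 mi  (cumulative 536.9 mi)
D→E: 203.3 mi  (cumulative 740.1 mi)
Cumulative distance at E ≈ 740 mi.

740 mi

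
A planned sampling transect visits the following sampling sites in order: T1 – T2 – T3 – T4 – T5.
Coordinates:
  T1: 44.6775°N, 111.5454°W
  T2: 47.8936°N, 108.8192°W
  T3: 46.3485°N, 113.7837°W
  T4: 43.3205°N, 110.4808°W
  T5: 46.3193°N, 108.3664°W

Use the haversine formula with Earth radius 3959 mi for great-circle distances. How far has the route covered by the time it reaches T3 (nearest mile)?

Leg distances:
T1→T2: 257.5 mi  (cumulative 257.5 mi)
T2→T3: 256.6 mi  (cumulative 514.1 mi)
Cumulative distance at T3 ≈ 514 mi.

514 mi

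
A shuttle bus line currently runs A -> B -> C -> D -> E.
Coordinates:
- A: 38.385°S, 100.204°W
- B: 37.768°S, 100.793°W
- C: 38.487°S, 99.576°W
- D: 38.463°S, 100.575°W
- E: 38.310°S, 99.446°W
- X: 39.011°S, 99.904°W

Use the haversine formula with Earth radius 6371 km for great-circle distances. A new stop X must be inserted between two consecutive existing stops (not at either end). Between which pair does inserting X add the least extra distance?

between C and D

Added distance for inserting X between each consecutive pair:
A–B: 146.9 km
B–C: 90.2 km
C–D: 62.1 km
D–E: 71.9 km
Smallest added distance is 62.1 km, inserting between C and D.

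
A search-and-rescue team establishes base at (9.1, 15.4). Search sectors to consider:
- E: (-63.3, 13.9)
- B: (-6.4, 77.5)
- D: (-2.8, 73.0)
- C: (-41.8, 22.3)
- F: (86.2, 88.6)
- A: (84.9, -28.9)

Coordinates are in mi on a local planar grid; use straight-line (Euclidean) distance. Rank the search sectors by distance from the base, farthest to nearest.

Distances from the base:
F (86.2, 88.6): 106.3 mi
A (84.9, -28.9): 87.8 mi
E (-63.3, 13.9): 72.4 mi
B (-6.4, 77.5): 64.0 mi
D (-2.8, 73.0): 58.8 mi
C (-41.8, 22.3): 51.4 mi

F, A, E, B, D, C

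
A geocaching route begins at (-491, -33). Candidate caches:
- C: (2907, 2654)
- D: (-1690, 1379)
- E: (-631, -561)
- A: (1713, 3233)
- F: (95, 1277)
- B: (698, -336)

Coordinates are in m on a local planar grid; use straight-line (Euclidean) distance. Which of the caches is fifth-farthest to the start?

Distances from the start ((-491, -33)):
C: 4332.0 m
A: 3940.1 m
D: 1852.4 m
F: 1435.1 m
B: 1227.0 m
E: 546.2 m
The fifth-farthest is B at 1227.0 m.

B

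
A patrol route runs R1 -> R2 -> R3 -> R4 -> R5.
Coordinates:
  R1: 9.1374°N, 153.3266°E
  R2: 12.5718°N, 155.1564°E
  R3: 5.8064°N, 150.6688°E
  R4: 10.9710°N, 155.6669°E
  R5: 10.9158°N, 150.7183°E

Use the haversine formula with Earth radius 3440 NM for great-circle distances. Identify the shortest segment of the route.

Leg distances:
R1→R2: 232.7 NM
R2→R3: 485.4 NM
R3→R4: 429.2 NM
R4→R5: 291.7 NM
The shortest leg is R1–R2 at 232.7 NM.

R1–R2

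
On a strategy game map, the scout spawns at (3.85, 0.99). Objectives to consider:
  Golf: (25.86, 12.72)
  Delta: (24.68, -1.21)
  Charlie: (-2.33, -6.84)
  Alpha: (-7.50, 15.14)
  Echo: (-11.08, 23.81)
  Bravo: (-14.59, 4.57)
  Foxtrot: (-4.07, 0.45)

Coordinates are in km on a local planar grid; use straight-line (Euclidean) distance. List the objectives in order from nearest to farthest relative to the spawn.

Foxtrot, Charlie, Alpha, Bravo, Delta, Golf, Echo

Distances from the spawn:
Foxtrot (-4.07, 0.45): 7.9 km
Charlie (-2.33, -6.84): 10.0 km
Alpha (-7.50, 15.14): 18.1 km
Bravo (-14.59, 4.57): 18.8 km
Delta (24.68, -1.21): 20.9 km
Golf (25.86, 12.72): 24.9 km
Echo (-11.08, 23.81): 27.3 km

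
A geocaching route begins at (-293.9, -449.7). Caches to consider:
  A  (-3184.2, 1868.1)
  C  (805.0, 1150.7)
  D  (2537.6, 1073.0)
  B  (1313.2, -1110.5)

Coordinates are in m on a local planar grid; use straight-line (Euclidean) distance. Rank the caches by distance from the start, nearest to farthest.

Computing each straight-line distance from (-293.9, -449.7):
B (1313.2, -1110.5): 1737.6 m
C (805.0, 1150.7): 1941.4 m
D (2537.6, 1073.0): 3215.0 m
A (-3184.2, 1868.1): 3704.9 m

B, C, D, A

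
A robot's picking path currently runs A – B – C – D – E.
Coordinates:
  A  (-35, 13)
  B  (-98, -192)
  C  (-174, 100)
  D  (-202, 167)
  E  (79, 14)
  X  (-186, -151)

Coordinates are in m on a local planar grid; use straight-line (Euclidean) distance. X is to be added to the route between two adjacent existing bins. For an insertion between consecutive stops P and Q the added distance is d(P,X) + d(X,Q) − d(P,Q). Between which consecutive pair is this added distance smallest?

Added distance for inserting X between each consecutive pair:
A–B: 105.5 m
B–C: 46.6 m
C–D: 497.1 m
D–E: 310.6 m
Smallest added distance is 46.6 m, inserting between B and C.

between B and C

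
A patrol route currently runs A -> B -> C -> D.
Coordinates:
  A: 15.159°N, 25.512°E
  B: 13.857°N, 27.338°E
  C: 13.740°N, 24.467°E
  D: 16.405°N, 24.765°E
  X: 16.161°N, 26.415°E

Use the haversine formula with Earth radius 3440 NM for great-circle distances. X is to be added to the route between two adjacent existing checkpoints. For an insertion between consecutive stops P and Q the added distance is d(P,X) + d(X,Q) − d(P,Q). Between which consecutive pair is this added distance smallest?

between A and B

Added distance for inserting X between each consecutive pair:
A–B: 96.2 NM
B–C: 164.9 NM
C–D: 119.4 NM
Smallest added distance is 96.2 NM, inserting between A and B.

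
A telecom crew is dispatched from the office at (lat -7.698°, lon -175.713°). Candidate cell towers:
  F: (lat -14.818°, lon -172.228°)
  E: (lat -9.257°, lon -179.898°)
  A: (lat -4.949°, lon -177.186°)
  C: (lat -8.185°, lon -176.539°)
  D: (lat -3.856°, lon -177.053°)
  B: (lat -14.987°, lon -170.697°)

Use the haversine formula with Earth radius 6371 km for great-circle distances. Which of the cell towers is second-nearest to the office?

A

Distances from the office ((lat -7.698°, lon -175.713°)):
C: 105.9 km
A: 346.3 km
D: 452.2 km
E: 491.8 km
F: 878.1 km
B: 977.5 km
The second-nearest is A at 346.3 km.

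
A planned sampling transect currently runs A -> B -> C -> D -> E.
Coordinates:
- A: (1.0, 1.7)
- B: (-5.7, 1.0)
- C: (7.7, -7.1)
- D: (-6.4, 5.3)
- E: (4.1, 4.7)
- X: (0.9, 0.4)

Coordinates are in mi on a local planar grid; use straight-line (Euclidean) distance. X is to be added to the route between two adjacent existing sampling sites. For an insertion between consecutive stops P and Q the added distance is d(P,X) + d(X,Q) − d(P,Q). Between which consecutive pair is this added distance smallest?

Added distance for inserting X between each consecutive pair:
A–B: 1.2 mi
B–C: 1.1 mi
C–D: 0.1 mi
D–E: 3.6 mi
Smallest added distance is 0.1 mi, inserting between C and D.

between C and D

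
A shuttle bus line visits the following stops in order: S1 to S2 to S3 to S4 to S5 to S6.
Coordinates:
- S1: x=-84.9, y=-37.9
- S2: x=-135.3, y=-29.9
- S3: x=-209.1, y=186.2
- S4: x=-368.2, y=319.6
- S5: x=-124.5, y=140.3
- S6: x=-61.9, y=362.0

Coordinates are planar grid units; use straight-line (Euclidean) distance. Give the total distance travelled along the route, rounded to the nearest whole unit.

1020

Leg distances:
S1→S2: 51.0  (cumulative 51.0)
S2→S3: 228.4  (cumulative 279.4)
S3→S4: 207.6  (cumulative 487.0)
S4→S5: 302.6  (cumulative 789.6)
S5→S6: 230.4  (cumulative 1019.9)
Total route length ≈ 1020.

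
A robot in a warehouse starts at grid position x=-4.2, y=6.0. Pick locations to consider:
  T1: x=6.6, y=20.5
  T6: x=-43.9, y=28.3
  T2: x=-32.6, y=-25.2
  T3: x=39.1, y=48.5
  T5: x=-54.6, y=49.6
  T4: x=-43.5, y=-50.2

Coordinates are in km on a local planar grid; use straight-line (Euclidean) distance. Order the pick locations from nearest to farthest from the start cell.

T1, T2, T6, T3, T5, T4

Distance from the start cell at x=-4.2, y=6.0 to each:
T1 x=6.6, y=20.5: 18.1 km
T2 x=-32.6, y=-25.2: 42.2 km
T6 x=-43.9, y=28.3: 45.5 km
T3 x=39.1, y=48.5: 60.7 km
T5 x=-54.6, y=49.6: 66.6 km
T4 x=-43.5, y=-50.2: 68.6 km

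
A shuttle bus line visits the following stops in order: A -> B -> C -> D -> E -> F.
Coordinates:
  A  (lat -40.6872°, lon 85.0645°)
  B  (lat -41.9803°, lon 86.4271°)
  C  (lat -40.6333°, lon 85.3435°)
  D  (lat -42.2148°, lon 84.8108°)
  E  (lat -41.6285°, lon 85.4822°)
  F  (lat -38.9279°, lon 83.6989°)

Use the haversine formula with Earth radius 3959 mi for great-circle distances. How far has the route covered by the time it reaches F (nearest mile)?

598 mi

Leg distances:
A→B: 113.9 mi  (cumulative 113.9 mi)
B→C: 108.7 mi  (cumulative 222.7 mi)
C→D: 112.7 mi  (cumulative 335.4 mi)
D→E: 53.2 mi  (cumulative 388.6 mi)
E→F: 208.9 mi  (cumulative 597.5 mi)
Cumulative distance at F ≈ 598 mi.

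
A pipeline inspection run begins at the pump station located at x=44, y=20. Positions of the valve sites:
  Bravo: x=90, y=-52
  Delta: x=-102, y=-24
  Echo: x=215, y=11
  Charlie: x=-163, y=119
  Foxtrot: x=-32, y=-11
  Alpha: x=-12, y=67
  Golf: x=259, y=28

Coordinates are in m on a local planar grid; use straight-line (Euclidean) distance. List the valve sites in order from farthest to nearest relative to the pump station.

Charlie, Golf, Echo, Delta, Bravo, Foxtrot, Alpha

Computing each straight-line distance from x=44, y=20:
Charlie x=-163, y=119: 229.5 m
Golf x=259, y=28: 215.1 m
Echo x=215, y=11: 171.2 m
Delta x=-102, y=-24: 152.5 m
Bravo x=90, y=-52: 85.4 m
Foxtrot x=-32, y=-11: 82.1 m
Alpha x=-12, y=67: 73.1 m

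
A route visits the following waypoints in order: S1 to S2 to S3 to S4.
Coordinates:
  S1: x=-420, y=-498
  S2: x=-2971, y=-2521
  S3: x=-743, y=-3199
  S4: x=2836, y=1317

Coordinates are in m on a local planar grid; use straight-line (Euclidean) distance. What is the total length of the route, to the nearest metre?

11347 m

Leg distances:
S1→S2: 3255.8 m  (cumulative 3255.8 m)
S2→S3: 2328.9 m  (cumulative 5584.7 m)
S3→S4: 5762.2 m  (cumulative 11346.9 m)
Total route length ≈ 11347 m.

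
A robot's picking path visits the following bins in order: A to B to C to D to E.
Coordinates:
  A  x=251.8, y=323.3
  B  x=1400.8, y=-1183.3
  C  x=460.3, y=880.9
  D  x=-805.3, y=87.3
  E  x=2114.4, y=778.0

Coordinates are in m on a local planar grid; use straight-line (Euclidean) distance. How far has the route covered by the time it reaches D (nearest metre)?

Leg distances:
A→B: 1894.7 m  (cumulative 1894.7 m)
B→C: 2268.4 m  (cumulative 4163.1 m)
C→D: 1493.8 m  (cumulative 5656.9 m)
Cumulative distance at D ≈ 5657 m.

5657 m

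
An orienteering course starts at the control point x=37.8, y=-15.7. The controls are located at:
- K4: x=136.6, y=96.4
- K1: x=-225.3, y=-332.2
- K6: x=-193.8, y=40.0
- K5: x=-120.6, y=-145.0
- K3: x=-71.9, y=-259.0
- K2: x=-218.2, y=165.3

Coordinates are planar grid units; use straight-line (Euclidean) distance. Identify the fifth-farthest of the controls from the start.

Distances from the start (x=37.8, y=-15.7):
K1: 411.6
K2: 313.5
K3: 266.9
K6: 238.2
K5: 204.5
K4: 149.4
The fifth-farthest is K5 at 204.5.

K5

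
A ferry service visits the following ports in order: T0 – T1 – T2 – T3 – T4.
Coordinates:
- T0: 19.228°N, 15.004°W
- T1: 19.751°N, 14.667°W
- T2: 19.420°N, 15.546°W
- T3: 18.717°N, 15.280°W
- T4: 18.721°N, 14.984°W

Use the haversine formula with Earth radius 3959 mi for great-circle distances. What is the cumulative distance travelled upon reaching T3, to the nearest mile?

155 mi

Leg distances:
T0→T1: 42.3 mi  (cumulative 42.3 mi)
T1→T2: 61.6 mi  (cumulative 103.9 mi)
T2→T3: 51.6 mi  (cumulative 155.5 mi)
Cumulative distance at T3 ≈ 155 mi.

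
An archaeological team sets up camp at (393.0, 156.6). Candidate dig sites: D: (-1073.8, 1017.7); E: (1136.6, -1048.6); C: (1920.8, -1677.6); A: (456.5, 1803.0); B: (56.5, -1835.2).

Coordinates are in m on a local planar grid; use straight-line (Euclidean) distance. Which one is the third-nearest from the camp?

D

Distance to each, sorted:
E: 1416.1 m
A: 1647.6 m
D: 1700.9 m
B: 2020.0 m
C: 2387.1 m
The third-nearest is D at 1700.9 m.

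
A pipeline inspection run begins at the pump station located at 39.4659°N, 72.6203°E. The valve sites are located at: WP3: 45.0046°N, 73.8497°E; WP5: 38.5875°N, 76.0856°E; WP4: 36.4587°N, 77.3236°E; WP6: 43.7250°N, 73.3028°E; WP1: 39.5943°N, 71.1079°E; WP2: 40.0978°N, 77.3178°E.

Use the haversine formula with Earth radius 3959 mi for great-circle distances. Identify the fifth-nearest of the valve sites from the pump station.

Distance to each, sorted:
WP1: 81.1 mi
WP5: 195.6 mi
WP2: 253.2 mi
WP6: 296.4 mi
WP4: 329.8 mi
WP3: 387.8 mi
The fifth-nearest is WP4 at 329.8 mi.

WP4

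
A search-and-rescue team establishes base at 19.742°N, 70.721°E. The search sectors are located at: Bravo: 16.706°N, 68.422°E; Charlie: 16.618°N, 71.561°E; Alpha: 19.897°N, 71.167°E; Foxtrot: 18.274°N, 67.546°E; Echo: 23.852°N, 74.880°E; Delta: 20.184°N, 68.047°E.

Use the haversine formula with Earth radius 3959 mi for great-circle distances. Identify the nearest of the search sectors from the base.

Alpha

Distance to each, sorted:
Alpha: 30.9 mi
Delta: 176.3 mi
Charlie: 222.8 mi
Foxtrot: 230.9 mi
Bravo: 258.4 mi
Echo: 389.6 mi
The nearest is Alpha at 30.9 mi.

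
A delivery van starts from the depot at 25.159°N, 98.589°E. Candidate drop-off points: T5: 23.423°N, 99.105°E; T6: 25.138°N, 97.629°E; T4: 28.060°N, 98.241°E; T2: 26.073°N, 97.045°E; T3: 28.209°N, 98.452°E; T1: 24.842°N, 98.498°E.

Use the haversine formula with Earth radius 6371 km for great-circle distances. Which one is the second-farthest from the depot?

T4

Distance to each, sorted:
T3: 339.4 km
T4: 324.4 km
T5: 200.0 km
T2: 185.2 km
T6: 96.7 km
T1: 36.4 km
The second-farthest is T4 at 324.4 km.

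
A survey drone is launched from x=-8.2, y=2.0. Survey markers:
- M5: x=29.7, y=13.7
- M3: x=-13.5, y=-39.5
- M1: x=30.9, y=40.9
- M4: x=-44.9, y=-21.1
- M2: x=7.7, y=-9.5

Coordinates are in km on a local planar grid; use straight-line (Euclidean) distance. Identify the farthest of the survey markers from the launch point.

Distance to each, sorted:
M1: 55.2 km
M4: 43.4 km
M3: 41.8 km
M5: 39.7 km
M2: 19.6 km
The farthest is M1 at 55.2 km.

M1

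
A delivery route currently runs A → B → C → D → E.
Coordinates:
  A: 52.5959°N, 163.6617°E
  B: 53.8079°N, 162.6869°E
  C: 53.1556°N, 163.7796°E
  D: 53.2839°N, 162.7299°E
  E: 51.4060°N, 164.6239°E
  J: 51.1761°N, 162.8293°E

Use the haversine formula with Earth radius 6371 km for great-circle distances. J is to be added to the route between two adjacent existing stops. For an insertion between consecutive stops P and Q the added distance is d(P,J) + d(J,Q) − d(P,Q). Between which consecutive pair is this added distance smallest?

Added distance for inserting J between each consecutive pair:
A–B: 311.1 km
B–C: 419.8 km
C–D: 392.6 km
D–E: 116.6 km
Smallest added distance is 116.6 km, inserting between D and E.

between D and E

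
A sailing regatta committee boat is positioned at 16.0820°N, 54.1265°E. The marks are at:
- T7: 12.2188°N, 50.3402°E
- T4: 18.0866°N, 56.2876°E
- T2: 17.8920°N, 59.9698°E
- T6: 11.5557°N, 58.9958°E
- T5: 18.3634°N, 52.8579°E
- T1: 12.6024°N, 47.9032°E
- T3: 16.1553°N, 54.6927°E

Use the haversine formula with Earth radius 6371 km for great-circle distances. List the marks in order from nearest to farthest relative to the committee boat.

Distances from the committee boat:
T3 16.1553°N, 54.6927°E: 61.0 km
T5 18.3634°N, 52.8579°E: 287.2 km
T4 18.0866°N, 56.2876°E: 320.1 km
T7 12.2188°N, 50.3402°E: 592.5 km
T2 17.8920°N, 59.9698°E: 653.1 km
T6 11.5557°N, 58.9958°E: 727.7 km
T1 12.6024°N, 47.9032°E: 773.9 km

T3, T5, T4, T7, T2, T6, T1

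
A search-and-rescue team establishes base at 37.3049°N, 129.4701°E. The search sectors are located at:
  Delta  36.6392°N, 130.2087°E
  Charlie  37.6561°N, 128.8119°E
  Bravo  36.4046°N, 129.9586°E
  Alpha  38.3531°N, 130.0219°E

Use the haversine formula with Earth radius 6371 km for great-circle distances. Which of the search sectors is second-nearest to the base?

Distance to each, sorted:
Charlie: 70.0 km
Delta: 98.9 km
Bravo: 109.1 km
Alpha: 126.2 km
The second-nearest is Delta at 98.9 km.

Delta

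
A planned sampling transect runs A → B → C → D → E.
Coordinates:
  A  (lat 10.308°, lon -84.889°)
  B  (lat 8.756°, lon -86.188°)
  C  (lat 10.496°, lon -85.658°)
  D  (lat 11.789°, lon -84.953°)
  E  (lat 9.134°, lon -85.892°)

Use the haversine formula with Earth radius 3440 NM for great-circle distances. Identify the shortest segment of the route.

C–D

Leg distances:
A→B: 120.8 NM
B→C: 109.1 NM
C→D: 88.0 NM
D→E: 168.8 NM
The shortest leg is C–D at 88.0 NM.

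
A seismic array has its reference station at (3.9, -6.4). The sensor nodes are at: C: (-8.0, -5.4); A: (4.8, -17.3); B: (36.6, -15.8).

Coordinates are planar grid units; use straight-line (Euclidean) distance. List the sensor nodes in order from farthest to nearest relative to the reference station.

B, C, A

Distance from the reference station at (3.9, -6.4) to each:
B (36.6, -15.8): 34.0
C (-8.0, -5.4): 11.9
A (4.8, -17.3): 10.9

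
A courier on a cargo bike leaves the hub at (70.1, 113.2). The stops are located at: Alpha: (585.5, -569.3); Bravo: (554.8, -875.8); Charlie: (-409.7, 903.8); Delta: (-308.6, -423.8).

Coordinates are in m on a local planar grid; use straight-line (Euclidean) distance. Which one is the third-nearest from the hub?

Charlie

Distance to each, sorted:
Delta: 657.1 m
Alpha: 855.2 m
Charlie: 924.8 m
Bravo: 1101.4 m
The third-nearest is Charlie at 924.8 m.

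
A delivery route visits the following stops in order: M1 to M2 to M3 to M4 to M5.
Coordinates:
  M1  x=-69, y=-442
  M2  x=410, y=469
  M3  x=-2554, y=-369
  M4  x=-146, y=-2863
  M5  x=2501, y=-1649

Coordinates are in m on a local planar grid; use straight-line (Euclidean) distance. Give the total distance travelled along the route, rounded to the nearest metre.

10488 m

Leg distances:
M1→M2: 1029.3 m  (cumulative 1029.3 m)
M2→M3: 3080.2 m  (cumulative 4109.4 m)
M3→M4: 3466.8 m  (cumulative 7576.2 m)
M4→M5: 2912.1 m  (cumulative 10488.3 m)
Total route length ≈ 10488 m.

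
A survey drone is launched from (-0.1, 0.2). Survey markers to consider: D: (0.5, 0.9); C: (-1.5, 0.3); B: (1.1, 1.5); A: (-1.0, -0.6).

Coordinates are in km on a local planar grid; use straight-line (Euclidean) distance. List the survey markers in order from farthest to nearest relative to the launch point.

Distance from the launch point at (-0.1, 0.2) to each:
B (1.1, 1.5): 1.8 km
C (-1.5, 0.3): 1.4 km
A (-1.0, -0.6): 1.2 km
D (0.5, 0.9): 0.9 km

B, C, A, D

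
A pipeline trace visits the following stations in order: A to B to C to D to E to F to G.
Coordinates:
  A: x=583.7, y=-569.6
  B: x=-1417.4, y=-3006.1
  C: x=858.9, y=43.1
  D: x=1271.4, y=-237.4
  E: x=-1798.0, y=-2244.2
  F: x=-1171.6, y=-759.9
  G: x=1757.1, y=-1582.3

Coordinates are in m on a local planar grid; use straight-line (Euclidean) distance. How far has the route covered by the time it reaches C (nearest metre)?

6958 m

Leg distances:
A→B: 3152.9 m  (cumulative 3152.9 m)
B→C: 3805.1 m  (cumulative 6958.1 m)
Cumulative distance at C ≈ 6958 m.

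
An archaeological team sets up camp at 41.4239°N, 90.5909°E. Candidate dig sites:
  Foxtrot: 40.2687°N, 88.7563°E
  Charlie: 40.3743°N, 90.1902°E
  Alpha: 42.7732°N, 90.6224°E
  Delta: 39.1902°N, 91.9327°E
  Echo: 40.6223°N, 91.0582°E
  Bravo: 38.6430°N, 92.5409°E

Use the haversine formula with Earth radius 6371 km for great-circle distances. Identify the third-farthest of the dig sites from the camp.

Distance to each, sorted:
Bravo: 350.9 km
Delta: 273.2 km
Foxtrot: 200.8 km
Alpha: 150.1 km
Charlie: 121.5 km
Echo: 97.4 km
The third-farthest is Foxtrot at 200.8 km.

Foxtrot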